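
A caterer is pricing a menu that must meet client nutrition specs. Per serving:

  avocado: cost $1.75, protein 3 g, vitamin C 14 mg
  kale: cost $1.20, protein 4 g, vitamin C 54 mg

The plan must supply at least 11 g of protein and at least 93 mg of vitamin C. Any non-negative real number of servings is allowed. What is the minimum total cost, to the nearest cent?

$3.30

At the optimum either one food covers both requirements or two foods hit both targets exactly; no other combination can be cheaper.
avocado only: max(11/3, 93/14) = 6.643 servings → $11.62.
kale only: max(11/4, 93/54) = 2.75 servings → $3.30.
avocado + kale with both tight: 2.094 servings and 1.179 servings → $5.08.
Cheapest feasible corner: $3.30.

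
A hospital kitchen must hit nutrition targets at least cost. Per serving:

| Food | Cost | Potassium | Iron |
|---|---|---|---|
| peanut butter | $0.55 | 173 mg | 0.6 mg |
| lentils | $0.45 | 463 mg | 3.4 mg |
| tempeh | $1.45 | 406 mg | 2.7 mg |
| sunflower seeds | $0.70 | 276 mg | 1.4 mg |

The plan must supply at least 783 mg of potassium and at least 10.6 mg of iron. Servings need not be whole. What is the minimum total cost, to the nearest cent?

$1.40

This is a tiny linear program; its minimum lies at a vertex of the feasible set. List the vertices and price them.
peanut butter only: max(783/173, 10.6/0.6) = 17.67 servings → $9.72.
lentils only: max(783/463, 10.6/3.4) = 3.118 servings → $1.40.
tempeh only: max(783/406, 10.6/2.7) = 3.926 servings → $5.69.
sunflower seeds only: max(783/276, 10.6/1.4) = 7.571 servings → $5.30.
peanut butter + lentils: the both-tight solution has a negative serving — not a feasible corner.
peanut butter + tempeh: the both-tight solution has a negative serving — not a feasible corner.
peanut butter + sunflower seeds: intersection lies outside the first quadrant.
lentils + tempeh: the both-tight solution has a negative serving — not a feasible corner.
lentils + sunflower seeds: the both-tight solution has a negative serving — not a feasible corner.
tempeh + sunflower seeds with both targets exact would need a negative amount; discard.
The minimum over all feasible corners is $1.40.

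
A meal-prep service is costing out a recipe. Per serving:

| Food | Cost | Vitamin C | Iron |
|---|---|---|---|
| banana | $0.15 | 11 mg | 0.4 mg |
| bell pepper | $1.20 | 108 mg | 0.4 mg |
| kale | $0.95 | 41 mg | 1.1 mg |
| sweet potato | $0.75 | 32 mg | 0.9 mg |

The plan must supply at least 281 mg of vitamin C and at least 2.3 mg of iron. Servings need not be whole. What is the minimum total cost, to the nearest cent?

$3.22

With two linear requirements the optimum uses one or two foods; enumerate the corners.
banana only: max(281/11, 2.3/0.4) = 25.55 servings → $3.83.
bell pepper only: max(281/108, 2.3/0.4) = 5.75 servings → $6.90.
kale only: max(281/41, 2.3/1.1) = 6.854 servings → $6.51.
sweet potato only: max(281/32, 2.3/0.9) = 8.781 servings → $6.59.
banana + bell pepper with both tight: 3.505 servings and 2.245 servings → $3.22.
banana + kale: the both-tight solution has a negative serving — not a feasible corner.
banana + sweet potato: intersection lies outside the first quadrant.
bell pepper + kale with both tight: 2.098 servings and 1.328 servings → $3.78.
bell pepper + sweet potato with both tight: 2.124 servings and 1.611 servings → $3.76.
kale + sweet potato: the both-tight solution has a negative serving — not a feasible corner.
Cheapest feasible corner: $3.22.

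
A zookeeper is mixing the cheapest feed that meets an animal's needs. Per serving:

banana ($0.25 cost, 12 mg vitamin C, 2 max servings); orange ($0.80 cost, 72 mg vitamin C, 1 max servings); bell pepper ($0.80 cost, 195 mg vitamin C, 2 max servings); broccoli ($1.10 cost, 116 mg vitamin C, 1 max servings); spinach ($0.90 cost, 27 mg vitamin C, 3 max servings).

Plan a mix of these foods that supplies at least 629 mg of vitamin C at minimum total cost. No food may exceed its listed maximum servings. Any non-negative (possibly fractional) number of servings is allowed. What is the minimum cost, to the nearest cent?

Cost per mg of vitamin C: bell pepper $0.0041, broccoli $0.0095, orange $0.0111, banana $0.0208, spinach $0.0333.
Take 2 servings of bell pepper: +390.0 mg vitamin C for $1.60 (total $1.60, still need 239.0 mg).
Take 1 serving of broccoli: +116.0 mg vitamin C for $1.10 (total $2.70, still need 123.0 mg).
Take 1 serving of orange: +72.0 mg vitamin C for $0.80 (total $3.50, still need 51.0 mg).
Take 2 servings of banana: +24.0 mg vitamin C for $0.50 (total $4.00, still need 27.0 mg).
Take 1 serving of spinach: +27.0 mg vitamin C for $0.90 (total $4.90, still need 0.0 mg).
Filling from the cheapest source first is optimal under one linear minimum: $4.90.

$4.90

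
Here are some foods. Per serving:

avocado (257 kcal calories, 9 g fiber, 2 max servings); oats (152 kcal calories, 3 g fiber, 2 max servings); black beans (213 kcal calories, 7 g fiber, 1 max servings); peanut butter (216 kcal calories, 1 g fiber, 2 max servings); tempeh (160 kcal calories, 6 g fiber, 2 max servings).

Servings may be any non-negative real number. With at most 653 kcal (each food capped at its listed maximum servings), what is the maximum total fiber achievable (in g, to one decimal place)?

Fiber per kcal: tempeh 0.0375, avocado 0.03502, black beans 0.03286, oats 0.01974, peanut butter 0.00463.
Take 2 servings of tempeh: uses 320 kcal, +12.0 g fiber (running total 12.0 g).
Take 1.296 servings of avocado: uses 333 kcal, +11.7 g fiber (running total 23.7 g).
Greedy by best ratio exhausts the calories allowance optimally: 23.7 g.

23.7 g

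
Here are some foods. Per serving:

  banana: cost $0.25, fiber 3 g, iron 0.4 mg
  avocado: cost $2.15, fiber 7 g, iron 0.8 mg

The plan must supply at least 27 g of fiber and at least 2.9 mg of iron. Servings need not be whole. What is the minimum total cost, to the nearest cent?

Minimising a linear cost over {fiber ≥ 27, iron ≥ 2.9, servings ≥ 0} — the optimum is at a vertex, using one or two foods.
banana only: max(27/3, 2.9/0.4) = 9 servings → $2.25.
avocado only: max(27/7, 2.9/0.8) = 3.857 servings → $8.29.
banana + avocado with both targets exact would need a negative amount; discard.
So the least-cost plan costs $2.25.

$2.25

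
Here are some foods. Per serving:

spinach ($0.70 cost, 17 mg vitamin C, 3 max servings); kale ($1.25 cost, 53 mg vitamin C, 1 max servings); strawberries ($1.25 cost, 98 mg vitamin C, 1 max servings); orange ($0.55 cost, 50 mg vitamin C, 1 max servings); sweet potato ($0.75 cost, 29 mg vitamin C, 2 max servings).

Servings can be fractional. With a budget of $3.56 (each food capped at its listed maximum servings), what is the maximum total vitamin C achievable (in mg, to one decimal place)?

220.7 mg

Vitamin C per dollar: orange 90.91, strawberries 78.4, kale 42.4, sweet potato 38.67, spinach 24.29.
Take 1 serving of orange: spends $0.55, +50.0 mg vitamin C (running total 50.0 mg).
Take 1 serving of strawberries: spends $1.25, +98.0 mg vitamin C (running total 148.0 mg).
Take 1 serving of kale: spends $1.25, +53.0 mg vitamin C (running total 201.0 mg).
Take 0.68 servings of sweet potato: spends $0.51, +19.7 mg vitamin C (running total 220.7 mg).
Greedy by best ratio exhausts the cost allowance optimally: 220.7 mg.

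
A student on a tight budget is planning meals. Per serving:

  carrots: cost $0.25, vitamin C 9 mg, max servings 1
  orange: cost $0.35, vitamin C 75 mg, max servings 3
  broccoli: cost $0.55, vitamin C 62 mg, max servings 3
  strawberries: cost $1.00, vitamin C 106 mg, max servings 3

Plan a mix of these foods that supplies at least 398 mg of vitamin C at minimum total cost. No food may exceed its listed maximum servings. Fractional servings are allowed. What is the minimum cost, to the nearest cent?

Cost per mg of vitamin C: orange $0.0047, broccoli $0.0089, strawberries $0.0094, carrots $0.0278.
Take 3 servings of orange: +225.0 mg vitamin C for $1.05 (total $1.05, still need 173.0 mg).
Take 2.79 servings of broccoli: +173.0 mg vitamin C for $1.53 (total $2.58, still need 0.0 mg).
Filling from the cheapest source first is optimal under one linear minimum: $2.58.

$2.58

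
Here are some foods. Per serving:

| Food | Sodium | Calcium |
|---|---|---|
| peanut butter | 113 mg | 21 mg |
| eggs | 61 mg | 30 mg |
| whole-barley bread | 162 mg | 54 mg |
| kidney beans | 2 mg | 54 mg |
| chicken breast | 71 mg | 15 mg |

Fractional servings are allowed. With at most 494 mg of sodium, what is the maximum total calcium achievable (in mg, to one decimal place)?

13338.0 mg

Calcium per mg sodium: kidney beans 27, eggs 0.4918, whole-barley bread 0.3333, chicken breast 0.2113, peanut butter 0.1858.
With no serving limits, spend the whole sodium allowance on kidney beans: 494 mg / 2 mg × 54 mg = 13338.0 mg.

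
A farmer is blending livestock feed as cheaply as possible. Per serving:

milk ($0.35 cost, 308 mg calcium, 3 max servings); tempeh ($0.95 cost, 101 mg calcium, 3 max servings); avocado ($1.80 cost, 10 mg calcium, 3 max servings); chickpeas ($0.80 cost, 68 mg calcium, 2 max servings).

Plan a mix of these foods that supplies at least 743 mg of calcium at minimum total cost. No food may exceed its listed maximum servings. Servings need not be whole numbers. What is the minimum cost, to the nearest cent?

$0.84

Cost per mg of calcium: milk $0.0011, tempeh $0.0094, chickpeas $0.0118, avocado $0.1800.
Take 2.412 servings of milk: +743.0 mg calcium for $0.84 (total $0.84, still need 0.0 mg).
Filling from the cheapest source first is optimal under one linear minimum: $0.84.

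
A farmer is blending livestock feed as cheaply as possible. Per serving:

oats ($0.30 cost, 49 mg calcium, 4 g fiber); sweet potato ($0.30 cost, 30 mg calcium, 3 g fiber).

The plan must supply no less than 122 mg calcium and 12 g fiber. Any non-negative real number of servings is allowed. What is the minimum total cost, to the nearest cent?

$0.90

Check every corner: each single food scaled to meet both minima, and each pair solved so both constraints bind.
oats only: max(122/49, 12/4) = 3 servings → $0.90.
sweet potato only: max(122/30, 12/3) = 4.067 servings → $1.22.
oats + sweet potato with both tight: 0.2222 servings and 3.704 servings → $1.18.
Cheapest feasible corner: $0.90.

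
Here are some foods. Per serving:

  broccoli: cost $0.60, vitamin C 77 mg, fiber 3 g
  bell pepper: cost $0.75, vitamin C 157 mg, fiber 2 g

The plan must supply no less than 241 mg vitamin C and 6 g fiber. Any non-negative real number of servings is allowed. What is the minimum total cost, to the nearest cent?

With two linear requirements the optimum uses one or two foods; enumerate the corners.
broccoli only: max(241/77, 6/3) = 3.13 servings → $1.88.
bell pepper only: max(241/157, 6/2) = 3 servings → $2.25.
broccoli + bell pepper with both tight: 1.451 servings and 0.8233 servings → $1.49.
So the least-cost plan costs $1.49.

$1.49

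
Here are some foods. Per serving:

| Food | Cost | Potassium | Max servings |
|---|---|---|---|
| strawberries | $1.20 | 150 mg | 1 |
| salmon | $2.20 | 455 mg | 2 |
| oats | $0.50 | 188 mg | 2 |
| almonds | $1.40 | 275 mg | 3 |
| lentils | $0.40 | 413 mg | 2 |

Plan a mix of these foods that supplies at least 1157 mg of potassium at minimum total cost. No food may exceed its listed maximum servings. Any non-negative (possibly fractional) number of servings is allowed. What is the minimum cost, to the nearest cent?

Cost per mg of potassium: lentils $0.0010, oats $0.0027, salmon $0.0048, almonds $0.0051, strawberries $0.0080.
Take 2 servings of lentils: +826.0 mg potassium for $0.80 (total $0.80, still need 331.0 mg).
Take 1.761 servings of oats: +331.0 mg potassium for $0.88 (total $1.68, still need 0.0 mg).
Filling from the cheapest source first is optimal under one linear minimum: $1.68.

$1.68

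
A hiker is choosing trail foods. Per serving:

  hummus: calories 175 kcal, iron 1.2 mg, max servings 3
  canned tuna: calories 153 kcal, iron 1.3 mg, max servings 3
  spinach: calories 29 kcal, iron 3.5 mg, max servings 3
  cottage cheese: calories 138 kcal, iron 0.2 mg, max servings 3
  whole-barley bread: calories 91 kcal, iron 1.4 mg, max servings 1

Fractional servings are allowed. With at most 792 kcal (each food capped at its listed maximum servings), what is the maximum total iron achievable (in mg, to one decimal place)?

16.9 mg

Iron per kcal: spinach 0.1207, whole-barley bread 0.01538, canned tuna 0.008497, hummus 0.006857, cottage cheese 0.001449.
Take 3 servings of spinach: uses 87 kcal, +10.5 mg iron (running total 10.5 mg).
Take 1 serving of whole-barley bread: uses 91 kcal, +1.4 mg iron (running total 11.9 mg).
Take 3 servings of canned tuna: uses 459 kcal, +3.9 mg iron (running total 15.8 mg).
Take 0.8857 servings of hummus: uses 155 kcal, +1.1 mg iron (running total 16.9 mg).
Greedy by best ratio exhausts the calories allowance optimally: 16.9 mg.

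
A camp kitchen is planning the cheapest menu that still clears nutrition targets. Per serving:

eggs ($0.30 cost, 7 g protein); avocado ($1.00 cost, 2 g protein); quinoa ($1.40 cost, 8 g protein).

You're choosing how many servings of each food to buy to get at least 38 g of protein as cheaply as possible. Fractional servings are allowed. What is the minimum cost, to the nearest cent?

$1.63

Cost per g of protein: eggs $0.0429, quinoa $0.1750, avocado $0.5000.
With no serving limits, use only eggs: 38 g / 7 g = 5.429 servings × $0.30 = $1.63.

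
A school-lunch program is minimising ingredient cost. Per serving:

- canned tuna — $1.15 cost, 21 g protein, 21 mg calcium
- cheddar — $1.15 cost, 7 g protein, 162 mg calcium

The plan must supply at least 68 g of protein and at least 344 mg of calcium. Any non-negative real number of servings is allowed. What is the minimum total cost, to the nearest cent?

For a min-cost LP with two ≥-constraints, a basic feasible solution has at most two positive variables.
canned tuna only: max(68/21, 344/21) = 16.38 servings → $18.84.
cheddar only: max(68/7, 344/162) = 9.714 servings → $11.17.
canned tuna + cheddar with both tight: 2.645 servings and 1.781 servings → $5.09.
So the least-cost plan costs $5.09.

$5.09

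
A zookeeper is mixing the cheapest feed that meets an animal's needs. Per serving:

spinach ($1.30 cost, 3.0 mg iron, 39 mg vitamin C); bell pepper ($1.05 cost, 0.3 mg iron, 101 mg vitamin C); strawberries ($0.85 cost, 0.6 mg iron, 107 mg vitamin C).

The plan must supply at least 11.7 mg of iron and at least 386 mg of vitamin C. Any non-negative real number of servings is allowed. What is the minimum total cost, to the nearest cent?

$6.46

With two linear requirements the optimum uses one or two foods; enumerate the corners.
spinach only: max(11.7/3.0, 386/39) = 9.897 servings → $12.87.
bell pepper only: max(11.7/0.3, 386/101) = 39 servings → $40.95.
strawberries only: max(11.7/0.6, 386/107) = 19.5 servings → $16.57.
spinach + bell pepper with both tight: 3.659 servings and 2.409 servings → $7.29.
spinach + strawberries with both tight: 3.428 servings and 2.358 servings → $6.46.
bell pepper + strawberries: the both-tight solution has a negative serving — not a feasible corner.
So the least-cost plan costs $6.46.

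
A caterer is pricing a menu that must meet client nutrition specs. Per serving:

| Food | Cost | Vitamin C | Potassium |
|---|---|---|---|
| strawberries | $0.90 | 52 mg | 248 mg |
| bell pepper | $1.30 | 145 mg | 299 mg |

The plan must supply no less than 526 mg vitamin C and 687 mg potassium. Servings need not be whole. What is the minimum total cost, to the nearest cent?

An LP optimum is at a vertex; with two nutrient constraints at most two foods are used. Check each candidate.
strawberries only: max(526/52, 687/248) = 10.12 servings → $9.10.
bell pepper only: max(526/145, 687/299) = 3.628 servings → $4.72.
strawberries + bell pepper: the both-tight solution has a negative serving — not a feasible corner.
The minimum over all feasible corners is $4.72.

$4.72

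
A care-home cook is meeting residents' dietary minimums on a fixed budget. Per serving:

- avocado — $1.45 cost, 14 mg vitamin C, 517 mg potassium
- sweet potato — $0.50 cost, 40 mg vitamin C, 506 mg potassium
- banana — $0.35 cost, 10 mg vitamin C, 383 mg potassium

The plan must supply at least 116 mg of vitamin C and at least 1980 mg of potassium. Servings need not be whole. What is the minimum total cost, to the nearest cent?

Check every corner: each single food scaled to meet both minima, and each pair solved so both constraints bind.
avocado only: max(116/14, 1980/517) = 8.286 servings → $12.01.
sweet potato only: max(116/40, 1980/506) = 3.913 servings → $1.96.
banana only: max(116/10, 1980/383) = 11.6 servings → $4.06.
avocado + sweet potato with both tight: 1.508 servings and 2.372 servings → $3.37.
avocado + banana: the both-tight solution has a negative serving — not a feasible corner.
sweet potato + banana with both tight: 2.4 servings and 1.998 servings → $1.90.
So the least-cost plan costs $1.90.

$1.90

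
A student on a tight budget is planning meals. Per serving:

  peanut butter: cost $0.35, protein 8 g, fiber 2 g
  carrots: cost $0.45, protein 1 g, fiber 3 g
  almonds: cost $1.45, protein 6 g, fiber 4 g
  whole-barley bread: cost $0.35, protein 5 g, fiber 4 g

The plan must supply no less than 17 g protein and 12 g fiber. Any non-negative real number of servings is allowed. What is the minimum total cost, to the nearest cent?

Check every corner: each single food scaled to meet both minima, and each pair solved so both constraints bind.
peanut butter only: max(17/8, 12/2) = 6 servings → $2.10.
carrots only: max(17/1, 12/3) = 17 servings → $7.65.
almonds only: max(17/6, 12/4) = 3 servings → $4.35.
whole-barley bread only: max(17/5, 12/4) = 3.4 servings → $1.19.
peanut butter + carrots with both tight: 1.773 servings and 2.818 servings → $1.89.
peanut butter + almonds with both targets exact would need a negative amount; discard.
peanut butter + whole-barley bread with both tight: 0.3636 servings and 2.818 servings → $1.11.
carrots + almonds with both tight: 0.2857 servings and 2.786 servings → $4.17.
carrots + whole-barley bread: intersection lies outside the first quadrant.
almonds + whole-barley bread with both tight: 2 servings and 1 serving → $3.25.
The minimum over all feasible corners is $1.11.

$1.11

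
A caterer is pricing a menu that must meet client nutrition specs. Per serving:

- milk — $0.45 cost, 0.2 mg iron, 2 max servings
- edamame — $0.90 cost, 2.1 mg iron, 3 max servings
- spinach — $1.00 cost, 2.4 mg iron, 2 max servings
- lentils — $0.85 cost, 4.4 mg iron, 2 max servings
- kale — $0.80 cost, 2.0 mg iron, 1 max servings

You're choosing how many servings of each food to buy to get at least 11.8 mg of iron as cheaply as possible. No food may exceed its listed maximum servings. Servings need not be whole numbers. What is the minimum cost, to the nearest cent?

Cost per mg of iron: lentils $0.1932, kale $0.4000, spinach $0.4167, edamame $0.4286, milk $2.2500.
Take 2 servings of lentils: +8.8 mg iron for $1.70 (total $1.70, still need 3.0 mg).
Take 1 serving of kale: +2.0 mg iron for $0.80 (total $2.50, still need 1.0 mg).
Take 0.4167 servings of spinach: +1.0 mg iron for $0.42 (total $2.92, still need 0.0 mg).
Filling from the cheapest source first is optimal under one linear minimum: $2.92.

$2.92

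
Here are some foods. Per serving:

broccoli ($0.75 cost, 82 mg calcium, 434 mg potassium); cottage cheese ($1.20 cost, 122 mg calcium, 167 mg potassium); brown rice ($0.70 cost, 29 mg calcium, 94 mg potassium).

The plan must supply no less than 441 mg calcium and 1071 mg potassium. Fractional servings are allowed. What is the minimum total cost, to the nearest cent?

$4.03

An LP optimum is at a vertex; with two nutrient constraints at most two foods are used. Check each candidate.
broccoli only: max(441/82, 1071/434) = 5.378 servings → $4.03.
cottage cheese only: max(441/122, 1071/167) = 6.413 servings → $7.70.
brown rice only: max(441/29, 1071/94) = 15.21 servings → $10.64.
broccoli + cottage cheese with both tight: 1.452 servings and 2.639 servings → $4.26.
broccoli + brown rice: the both-tight solution has a negative serving — not a feasible corner.
cottage cheese + brown rice with both tight: 1.569 servings and 8.606 servings → $7.91.
So the least-cost plan costs $4.03.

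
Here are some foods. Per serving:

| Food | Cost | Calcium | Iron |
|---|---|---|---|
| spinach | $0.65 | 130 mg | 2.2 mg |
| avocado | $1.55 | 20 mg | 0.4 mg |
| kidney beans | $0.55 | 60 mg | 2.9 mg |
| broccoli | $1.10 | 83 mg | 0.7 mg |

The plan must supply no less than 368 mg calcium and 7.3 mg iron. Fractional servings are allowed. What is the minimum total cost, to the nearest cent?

$1.98

This is a tiny linear program; its minimum lies at a vertex of the feasible set. List the vertices and price them.
spinach only: max(368/130, 7.3/2.2) = 3.318 servings → $2.16.
avocado only: max(368/20, 7.3/0.4) = 18.4 servings → $28.52.
kidney beans only: max(368/60, 7.3/2.9) = 6.133 servings → $3.37.
broccoli only: max(368/83, 7.3/0.7) = 10.43 servings → $11.47.
spinach + avocado with both tight: 0.15 servings and 17.43 servings → $27.11.
spinach + kidney beans with both tight: 2.568 servings and 0.569 servings → $1.98.
spinach + broccoli with both targets exact would need a negative amount; discard.
avocado + kidney beans: intersection lies outside the first quadrant.
avocado + broccoli with both tight: 18.14 servings and 0.0625 servings → $28.19.
kidney beans + broccoli with both tight: 1.753 servings and 3.167 servings → $4.45.
The minimum over all feasible corners is $1.98.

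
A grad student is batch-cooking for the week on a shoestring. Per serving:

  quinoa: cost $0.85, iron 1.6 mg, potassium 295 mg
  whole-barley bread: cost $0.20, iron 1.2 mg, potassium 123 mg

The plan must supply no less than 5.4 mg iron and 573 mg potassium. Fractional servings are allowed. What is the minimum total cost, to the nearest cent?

An LP optimum is at a vertex; with two nutrient constraints at most two foods are used. Check each candidate.
quinoa only: max(5.4/1.6, 573/295) = 3.375 servings → $2.87.
whole-barley bread only: max(5.4/1.2, 573/123) = 4.659 servings → $0.93.
quinoa + whole-barley bread with both tight: 0.1489 servings and 4.302 servings → $0.99.
So the least-cost plan costs $0.93.

$0.93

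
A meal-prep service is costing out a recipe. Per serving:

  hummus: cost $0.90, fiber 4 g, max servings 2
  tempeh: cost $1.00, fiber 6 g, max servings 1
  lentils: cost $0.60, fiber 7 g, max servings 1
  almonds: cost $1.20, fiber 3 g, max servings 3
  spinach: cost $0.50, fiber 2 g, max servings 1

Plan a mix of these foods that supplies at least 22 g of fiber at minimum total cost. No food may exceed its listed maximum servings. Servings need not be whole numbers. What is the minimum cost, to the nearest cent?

Cost per g of fiber: lentils $0.0857, tempeh $0.1667, hummus $0.2250, spinach $0.2500, almonds $0.4000.
Take 1 serving of lentils: +7.0 g fiber for $0.60 (total $0.60, still need 15.0 g).
Take 1 serving of tempeh: +6.0 g fiber for $1.00 (total $1.60, still need 9.0 g).
Take 2 servings of hummus: +8.0 g fiber for $1.80 (total $3.40, still need 1.0 g).
Take 0.5 servings of spinach: +1.0 g fiber for $0.25 (total $3.65, still need 0.0 g).
Greedy by cheapest-per-g is optimal for a single linear constraint, so the minimum cost is $3.65.

$3.65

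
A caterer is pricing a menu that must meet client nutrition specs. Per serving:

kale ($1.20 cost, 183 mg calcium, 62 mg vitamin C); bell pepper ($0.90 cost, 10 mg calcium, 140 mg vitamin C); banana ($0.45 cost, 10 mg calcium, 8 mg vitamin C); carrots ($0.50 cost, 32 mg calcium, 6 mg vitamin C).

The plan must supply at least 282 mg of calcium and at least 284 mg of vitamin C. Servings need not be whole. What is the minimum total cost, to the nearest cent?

An LP optimum is at a vertex; with two nutrient constraints at most two foods are used. Check each candidate.
kale only: max(282/183, 284/62) = 4.581 servings → $5.50.
bell pepper only: max(282/10, 284/140) = 28.2 servings → $25.38.
banana only: max(282/10, 284/8) = 35.5 servings → $15.97.
carrots only: max(282/32, 284/6) = 47.33 servings → $23.67.
kale + bell pepper with both tight: 1.466 servings and 1.38 servings → $3.00.
kale + banana: the both-tight solution has a negative serving — not a feasible corner.
kale + carrots: the both-tight solution has a negative serving — not a feasible corner.
bell pepper + banana with both tight: 0.4424 servings and 27.76 servings → $12.89.
bell pepper + carrots with both tight: 1.673 servings and 8.29 servings → $5.65.
banana + carrots: intersection lies outside the first quadrant.
So the least-cost plan costs $3.00.

$3.00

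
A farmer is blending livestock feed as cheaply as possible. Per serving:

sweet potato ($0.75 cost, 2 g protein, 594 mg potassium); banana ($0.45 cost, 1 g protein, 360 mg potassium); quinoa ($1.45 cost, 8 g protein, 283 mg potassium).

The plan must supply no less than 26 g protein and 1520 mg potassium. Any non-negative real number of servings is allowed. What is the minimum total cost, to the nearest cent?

$5.16

sweet potato only: max(26/2, 1520/594) = 13 servings → $9.75.
banana only: max(26/1, 1520/360) = 26 servings → $11.70.
quinoa only: max(26/8, 1520/283) = 5.371 servings → $7.79.
sweet potato + banana: intersection lies outside the first quadrant.
sweet potato + quinoa with both tight: 1.147 servings and 2.963 servings → $5.16.
banana + quinoa with both tight: 1.849 servings and 3.019 servings → $5.21.
So the least-cost plan costs $5.16.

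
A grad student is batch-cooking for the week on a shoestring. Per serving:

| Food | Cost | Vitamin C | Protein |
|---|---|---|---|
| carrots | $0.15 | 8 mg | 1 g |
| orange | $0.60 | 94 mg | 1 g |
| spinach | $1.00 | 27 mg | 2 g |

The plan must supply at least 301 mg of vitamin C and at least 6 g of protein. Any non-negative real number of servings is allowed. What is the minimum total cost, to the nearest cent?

A basic optimal solution has at most two foods positive. Try each food alone and each pair with both targets met exactly.
carrots only: max(301/8, 6/1) = 37.62 servings → $5.64.
orange only: max(301/94, 6/1) = 6 servings → $3.60.
spinach only: max(301/27, 6/2) = 11.15 servings → $11.15.
carrots + orange with both tight: 3.058 servings and 2.942 servings → $2.22.
carrots + spinach: the both-tight solution has a negative serving — not a feasible corner.
orange + spinach with both tight: 2.733 servings and 1.634 servings → $3.27.
So the least-cost plan costs $2.22.

$2.22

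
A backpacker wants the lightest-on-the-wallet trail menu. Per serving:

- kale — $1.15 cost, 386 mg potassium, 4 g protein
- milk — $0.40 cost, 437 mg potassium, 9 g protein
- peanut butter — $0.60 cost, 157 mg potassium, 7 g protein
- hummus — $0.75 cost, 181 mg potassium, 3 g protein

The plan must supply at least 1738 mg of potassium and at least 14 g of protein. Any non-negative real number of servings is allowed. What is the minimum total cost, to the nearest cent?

Check every corner: each single food scaled to meet both minima, and each pair solved so both constraints bind.
kale only: max(1738/386, 14/4) = 4.503 servings → $5.18.
milk only: max(1738/437, 14/9) = 3.977 servings → $1.59.
peanut butter only: max(1738/157, 14/7) = 11.07 servings → $6.64.
hummus only: max(1738/181, 14/3) = 9.602 servings → $7.20.
kale + milk with both targets exact would need a negative amount; discard.
kale + peanut butter: the both-tight solution has a negative serving — not a feasible corner.
kale + hummus with both targets exact would need a negative amount; discard.
milk + peanut butter: the both-tight solution has a negative serving — not a feasible corner.
milk + hummus: the both-tight solution has a negative serving — not a feasible corner.
peanut butter + hummus with both targets exact would need a negative amount; discard.
The minimum over all feasible corners is $1.59.

$1.59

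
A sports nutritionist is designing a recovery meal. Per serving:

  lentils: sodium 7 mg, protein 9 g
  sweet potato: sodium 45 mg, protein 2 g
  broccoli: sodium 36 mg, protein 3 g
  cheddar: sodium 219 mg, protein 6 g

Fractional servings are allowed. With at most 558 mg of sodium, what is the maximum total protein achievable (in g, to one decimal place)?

717.4 g

Protein per mg sodium: lentils 1.286, broccoli 0.08333, sweet potato 0.04444, cheddar 0.0274.
With no serving limits, spend the whole sodium allowance on lentils: 558 mg / 7 mg × 9 g = 717.4 g.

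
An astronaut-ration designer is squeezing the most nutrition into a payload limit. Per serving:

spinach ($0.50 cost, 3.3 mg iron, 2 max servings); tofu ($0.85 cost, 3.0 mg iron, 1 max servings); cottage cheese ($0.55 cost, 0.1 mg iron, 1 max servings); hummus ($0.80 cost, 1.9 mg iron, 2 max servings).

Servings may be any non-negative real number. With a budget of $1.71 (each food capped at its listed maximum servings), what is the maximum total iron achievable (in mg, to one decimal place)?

Iron per dollar: spinach 6.6, tofu 3.529, hummus 2.375, cottage cheese 0.1818.
Take 2 servings of spinach: spends $1.00, +6.6 mg iron (running total 6.6 mg).
Take 0.8353 servings of tofu: spends $0.71, +2.5 mg iron (running total 9.1 mg).
Greedy by best ratio exhausts the cost allowance optimally: 9.1 mg.

9.1 mg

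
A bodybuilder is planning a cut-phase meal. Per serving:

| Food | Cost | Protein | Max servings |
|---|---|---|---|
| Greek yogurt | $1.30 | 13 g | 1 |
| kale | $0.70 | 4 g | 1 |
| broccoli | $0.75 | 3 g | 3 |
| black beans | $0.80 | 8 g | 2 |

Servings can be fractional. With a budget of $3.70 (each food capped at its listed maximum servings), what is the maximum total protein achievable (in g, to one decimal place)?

Protein per dollar: Greek yogurt 10, black beans 10, kale 5.714, broccoli 4.
Take 1 serving of Greek yogurt: spends $1.30, +13.0 g protein (running total 13.0 g).
Take 2 servings of black beans: spends $1.60, +16.0 g protein (running total 29.0 g).
Take 1 serving of kale: spends $0.70, +4.0 g protein (running total 33.0 g).
Take 0.1333 servings of broccoli: spends $0.10, +0.4 g protein (running total 33.4 g).
Greedy by best ratio exhausts the cost allowance optimally: 33.4 g.

33.4 g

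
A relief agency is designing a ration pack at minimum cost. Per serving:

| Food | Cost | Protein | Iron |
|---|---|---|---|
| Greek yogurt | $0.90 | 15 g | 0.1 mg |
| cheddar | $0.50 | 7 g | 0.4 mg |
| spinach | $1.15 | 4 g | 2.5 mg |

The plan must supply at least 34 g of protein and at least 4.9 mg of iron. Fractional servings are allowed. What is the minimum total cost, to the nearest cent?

Compare the cost at each extreme point of the feasible region.
Greek yogurt only: max(34/15, 4.9/0.1) = 49 servings → $44.10.
cheddar only: max(34/7, 4.9/0.4) = 12.25 servings → $6.12.
spinach only: max(34/4, 4.9/2.5) = 8.5 servings → $9.78.
Greek yogurt + cheddar: the both-tight solution has a negative serving — not a feasible corner.
Greek yogurt + spinach with both tight: 1.763 servings and 1.889 servings → $3.76.
cheddar + spinach with both tight: 4.113 servings and 1.302 servings → $3.55.
The minimum over all feasible corners is $3.55.

$3.55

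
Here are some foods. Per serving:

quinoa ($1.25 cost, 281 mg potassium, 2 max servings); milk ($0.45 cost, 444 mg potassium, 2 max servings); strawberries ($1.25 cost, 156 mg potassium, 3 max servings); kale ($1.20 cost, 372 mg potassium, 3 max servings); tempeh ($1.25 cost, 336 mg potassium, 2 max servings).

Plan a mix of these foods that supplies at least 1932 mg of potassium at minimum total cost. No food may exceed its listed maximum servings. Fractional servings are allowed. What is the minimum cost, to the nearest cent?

Cost per mg of potassium: milk $0.0010, kale $0.0032, tempeh $0.0037, quinoa $0.0044, strawberries $0.0080.
Take 2 servings of milk: +888.0 mg potassium for $0.90 (total $0.90, still need 1044.0 mg).
Take 2.806 servings of kale: +1044.0 mg potassium for $3.37 (total $4.27, still need 0.0 mg).
Filling from the cheapest source first is optimal under one linear minimum: $4.27.

$4.27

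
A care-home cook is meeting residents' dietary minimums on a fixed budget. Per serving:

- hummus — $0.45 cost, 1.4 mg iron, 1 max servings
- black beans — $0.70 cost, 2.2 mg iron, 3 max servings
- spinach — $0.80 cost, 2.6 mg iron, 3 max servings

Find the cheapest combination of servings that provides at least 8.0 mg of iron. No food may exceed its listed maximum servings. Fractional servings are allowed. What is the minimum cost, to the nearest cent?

$2.46

Cost per mg of iron: spinach $0.3077, black beans $0.3182, hummus $0.3214.
Take 3 servings of spinach: +7.8 mg iron for $2.40 (total $2.40, still need 0.2 mg).
Take 0.09091 servings of black beans: +0.2 mg iron for $0.06 (total $2.46, still need 0.0 mg).
Filling from the cheapest source first is optimal under one linear minimum: $2.46.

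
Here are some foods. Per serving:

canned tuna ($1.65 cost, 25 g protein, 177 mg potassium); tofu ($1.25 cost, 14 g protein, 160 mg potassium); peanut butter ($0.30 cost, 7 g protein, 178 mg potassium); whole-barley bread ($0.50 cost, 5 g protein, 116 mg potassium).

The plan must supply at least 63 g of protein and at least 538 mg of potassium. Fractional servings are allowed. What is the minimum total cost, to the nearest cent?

$2.70

canned tuna only: max(63/25, 538/177) = 3.04 servings → $5.02.
tofu only: max(63/14, 538/160) = 4.5 servings → $5.62.
peanut butter only: max(63/7, 538/178) = 9 servings → $2.70.
whole-barley bread only: max(63/5, 538/116) = 12.6 servings → $6.30.
canned tuna + tofu with both tight: 1.674 servings and 1.511 servings → $4.65.
canned tuna + peanut butter with both tight: 2.32 servings and 0.716 servings → $4.04.
canned tuna + whole-barley bread with both tight: 2.292 servings and 1.141 servings → $4.35.
tofu + peanut butter: the both-tight solution has a negative serving — not a feasible corner.
tofu + whole-barley bread: intersection lies outside the first quadrant.
peanut butter + whole-barley bread: the both-tight solution has a negative serving — not a feasible corner.
So the least-cost plan costs $2.70.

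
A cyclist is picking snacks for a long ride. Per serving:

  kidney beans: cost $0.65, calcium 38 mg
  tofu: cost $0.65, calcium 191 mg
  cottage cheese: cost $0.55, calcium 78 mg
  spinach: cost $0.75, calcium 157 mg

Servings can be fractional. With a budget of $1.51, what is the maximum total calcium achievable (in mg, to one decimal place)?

Calcium per dollar: tofu 293.8, spinach 209.3, cottage cheese 141.8, kidney beans 58.46.
With no serving limits, spend the whole cost allowance on tofu: $1.51 / $0.65 × 191 mg = 443.7 mg.

443.7 mg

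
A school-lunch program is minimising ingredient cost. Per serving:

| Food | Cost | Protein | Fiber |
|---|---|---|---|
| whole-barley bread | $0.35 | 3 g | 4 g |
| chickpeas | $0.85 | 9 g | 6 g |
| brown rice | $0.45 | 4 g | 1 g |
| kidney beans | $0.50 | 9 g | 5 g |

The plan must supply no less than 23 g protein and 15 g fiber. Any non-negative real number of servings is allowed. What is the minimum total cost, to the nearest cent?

The cheapest plan sits at a corner of the feasible region — with two constraints it uses at most two foods.
whole-barley bread only: max(23/3, 15/4) = 7.667 servings → $2.68.
chickpeas only: max(23/9, 15/6) = 2.556 servings → $2.17.
brown rice only: max(23/4, 15/1) = 15 servings → $6.75.
kidney beans only: max(23/9, 15/5) = 3 servings → $1.50.
whole-barley bread + chickpeas: the both-tight solution has a negative serving — not a feasible corner.
whole-barley bread + brown rice with both tight: 2.846 servings and 3.615 servings → $2.62.
whole-barley bread + kidney beans with both tight: 0.9524 servings and 2.238 servings → $1.45.
chickpeas + brown rice with both tight: 2.467 servings and 0.2 servings → $2.19.
chickpeas + kidney beans with both tight: 2.222 servings and 0.3333 servings → $2.06.
brown rice + kidney beans with both targets exact would need a negative amount; discard.
The minimum over all feasible corners is $1.45.

$1.45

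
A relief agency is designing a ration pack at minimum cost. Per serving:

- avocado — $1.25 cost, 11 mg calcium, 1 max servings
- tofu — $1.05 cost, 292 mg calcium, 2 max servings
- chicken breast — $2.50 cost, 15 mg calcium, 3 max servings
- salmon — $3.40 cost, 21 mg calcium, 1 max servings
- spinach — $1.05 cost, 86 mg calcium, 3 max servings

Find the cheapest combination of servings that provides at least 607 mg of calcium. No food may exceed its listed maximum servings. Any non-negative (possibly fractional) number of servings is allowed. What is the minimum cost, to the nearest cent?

$2.38

Cost per mg of calcium: tofu $0.0036, spinach $0.0122, avocado $0.1136, salmon $0.1619, chicken breast $0.1667.
Take 2 servings of tofu: +584.0 mg calcium for $2.10 (total $2.10, still need 23.0 mg).
Take 0.2674 servings of spinach: +23.0 mg calcium for $0.28 (total $2.38, still need 0.0 mg).
Greedy by cheapest-per-mg is optimal for a single linear constraint, so the minimum cost is $2.38.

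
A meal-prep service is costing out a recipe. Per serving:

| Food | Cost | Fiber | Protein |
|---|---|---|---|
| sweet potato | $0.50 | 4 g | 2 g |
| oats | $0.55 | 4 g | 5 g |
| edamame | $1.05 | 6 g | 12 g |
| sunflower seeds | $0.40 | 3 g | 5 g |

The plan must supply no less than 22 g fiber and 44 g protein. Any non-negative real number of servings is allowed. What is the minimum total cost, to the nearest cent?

$3.52

The cheapest plan sits at a corner of the feasible region — with two constraints it uses at most two foods.
sweet potato only: max(22/4, 44/2) = 22 servings → $11.00.
oats only: max(22/4, 44/5) = 8.8 servings → $4.84.
edamame only: max(22/6, 44/12) = 3.667 servings → $3.85.
sunflower seeds only: max(22/3, 44/5) = 8.8 servings → $3.52.
sweet potato + oats: the both-tight solution has a negative serving — not a feasible corner.
sweet potato + edamame with both tight: 0 servings and 3.667 servings → $3.85.
sweet potato + sunflower seeds: intersection lies outside the first quadrant.
oats + edamame with both tight: 0 servings and 3.667 servings → $3.85.
oats + sunflower seeds: the both-tight solution has a negative serving — not a feasible corner.
edamame + sunflower seeds with both tight: 3.667 servings and 0 servings → $3.85.
Cheapest feasible corner: $3.52.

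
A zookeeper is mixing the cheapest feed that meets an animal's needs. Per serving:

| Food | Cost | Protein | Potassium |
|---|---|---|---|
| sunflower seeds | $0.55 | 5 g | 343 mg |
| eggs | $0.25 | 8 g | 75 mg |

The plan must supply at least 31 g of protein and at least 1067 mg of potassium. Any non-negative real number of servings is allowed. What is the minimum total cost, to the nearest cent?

$2.00

For a min-cost LP with two ≥-constraints, a basic feasible solution has at most two positive variables.
sunflower seeds only: max(31/5, 1067/343) = 6.2 servings → $3.41.
eggs only: max(31/8, 1067/75) = 14.23 servings → $3.56.
sunflower seeds + eggs with both tight: 2.622 servings and 2.236 servings → $2.00.
The minimum over all feasible corners is $2.00.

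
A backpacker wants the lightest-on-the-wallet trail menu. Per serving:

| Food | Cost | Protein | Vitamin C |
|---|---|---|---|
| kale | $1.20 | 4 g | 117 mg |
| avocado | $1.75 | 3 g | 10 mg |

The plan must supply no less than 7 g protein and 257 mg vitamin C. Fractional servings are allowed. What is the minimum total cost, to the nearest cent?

$2.64

An LP optimum is at a vertex; with two nutrient constraints at most two foods are used. Check each candidate.
kale only: max(7/4, 257/117) = 2.197 servings → $2.64.
avocado only: max(7/3, 257/10) = 25.7 servings → $44.98.
kale + avocado: intersection lies outside the first quadrant.
Cheapest feasible corner: $2.64.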